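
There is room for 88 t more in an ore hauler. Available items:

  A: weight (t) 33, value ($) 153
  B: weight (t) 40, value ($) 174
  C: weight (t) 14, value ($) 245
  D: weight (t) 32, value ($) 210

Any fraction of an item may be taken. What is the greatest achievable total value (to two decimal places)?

647.15

Ratios (sorted): C 17.50, D 6.56, A 4.64, B 4.35
take C (14 @ 245); take D (32 @ 210); take A (33 @ 153); take 9/40 of B → 39.15. Capacity used 88/88.
Total value = 647.15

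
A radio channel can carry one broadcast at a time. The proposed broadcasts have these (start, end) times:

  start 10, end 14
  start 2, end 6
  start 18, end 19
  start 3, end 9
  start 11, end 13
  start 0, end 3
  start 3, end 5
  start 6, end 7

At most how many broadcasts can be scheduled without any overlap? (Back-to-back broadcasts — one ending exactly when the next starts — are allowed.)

By end time: (0,3), (3,5), (2,6), (6,7), (3,9), (11,13), (10,14), (18,19).
Pick (0,3); next start ≥ 3 → (3,5); next start ≥ 5 → (6,7); next start ≥ 7 → (11,13); next start ≥ 13 → (18,19).
Selected 5 broadcasts.

5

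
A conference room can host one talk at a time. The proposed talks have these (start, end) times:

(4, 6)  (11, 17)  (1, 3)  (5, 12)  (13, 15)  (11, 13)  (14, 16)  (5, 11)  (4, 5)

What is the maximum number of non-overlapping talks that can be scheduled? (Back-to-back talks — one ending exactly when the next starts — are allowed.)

Greedy by earliest finish: after sorting by end time, pick each interval compatible with the last pick.
By end time: (1,3), (4,5), (4,6), (5,11), (5,12), (11,13), (13,15), (14,16), (11,17).
Pick (1,3); next start ≥ 3 → (4,5); next start ≥ 5 → (5,11); next start ≥ 11 → (11,13); next start ≥ 13 → (13,15).
Selected 5 talks.

5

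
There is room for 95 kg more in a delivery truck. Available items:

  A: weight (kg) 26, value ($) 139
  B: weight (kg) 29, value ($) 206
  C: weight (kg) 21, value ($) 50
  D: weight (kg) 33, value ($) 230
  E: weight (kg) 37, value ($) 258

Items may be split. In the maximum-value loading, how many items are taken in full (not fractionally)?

Greedy by value/weight ratio, highest first.
Order: B (206/29=7.10) > E (258/37=6.97) > D (230/33=6.97) > A (139/26=5.35) > C (50/21=2.38)
Fill: take B (29 @ 206) → take E (37 @ 258) → take 29/33 of D → 202.12; 95/95 used.
2 item(s) taken whole; one partial (take 29/33 of D).

2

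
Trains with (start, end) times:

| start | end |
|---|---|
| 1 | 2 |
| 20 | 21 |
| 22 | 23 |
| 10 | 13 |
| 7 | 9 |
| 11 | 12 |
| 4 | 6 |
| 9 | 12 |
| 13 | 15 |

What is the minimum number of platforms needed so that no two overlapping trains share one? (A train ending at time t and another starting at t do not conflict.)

Events (time:±→running): 1:+→1 2:-→0 4:+→1 6:-→0 7:+→1 9:-→0 9:+→1 10:+→2 11:+→3 … peak 3.

3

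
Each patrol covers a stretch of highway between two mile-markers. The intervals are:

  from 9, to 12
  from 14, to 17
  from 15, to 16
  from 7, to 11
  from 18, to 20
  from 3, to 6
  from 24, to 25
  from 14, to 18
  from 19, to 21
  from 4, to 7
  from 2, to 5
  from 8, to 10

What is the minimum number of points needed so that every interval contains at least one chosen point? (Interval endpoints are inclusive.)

Process intervals by earliest right end; each time one isn't hit yet, stab at its right endpoint.
By right end: [2,5]  [3,6]  [4,7]  [8,10]  [7,11]  [9,12]  [15,16]  [14,17]  [14,18]  [18,20]  [19,21]  [24,25]
[2,5] uncovered → point at 5; [8,10] uncovered → point at 10; [15,16] uncovered → point at 16; [18,20] uncovered → point at 20; [24,25] uncovered → point at 25.
Points: 5, 10, 16, 20, 25 (5 total).

5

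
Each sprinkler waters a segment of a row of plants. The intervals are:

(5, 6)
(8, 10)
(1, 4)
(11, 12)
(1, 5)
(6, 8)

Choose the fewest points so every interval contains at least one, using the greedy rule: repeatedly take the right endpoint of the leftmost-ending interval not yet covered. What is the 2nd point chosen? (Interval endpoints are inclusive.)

Process intervals by earliest right end; each time one isn't hit yet, stab at its right endpoint.
Sorted: [1,4] [1,5] [5,6] [6,8] [8,10] [11,12]
{[1,4],[1,5]} hit by 4; {[5,6],[6,8]} hit by 6; {[8,10]} hit by 10; {[11,12]} hit by 12.
Points: 4, 6, 10, 12 (4 total).

6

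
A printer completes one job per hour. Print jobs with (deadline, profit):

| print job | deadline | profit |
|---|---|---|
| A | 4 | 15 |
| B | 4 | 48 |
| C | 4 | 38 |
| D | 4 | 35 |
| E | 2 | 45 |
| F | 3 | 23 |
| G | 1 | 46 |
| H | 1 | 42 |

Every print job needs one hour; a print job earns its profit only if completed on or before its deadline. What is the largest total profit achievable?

By profit: B(d4,48), G(d1,46), E(d2,45), H(d1,42), C(d4,38), D(d4,35), F(d3,23), A(d4,15)
B→slot 4; G→slot 1; E→slot 2; H skipped; C→slot 3; D skipped; F skipped; A skipped.
Profit = 46 + 45 + 38 + 48 = 177

177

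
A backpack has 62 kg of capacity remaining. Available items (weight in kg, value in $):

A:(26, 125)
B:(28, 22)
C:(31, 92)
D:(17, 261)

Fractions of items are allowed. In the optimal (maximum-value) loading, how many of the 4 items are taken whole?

Greedy by value/weight ratio, highest first.
Order: D (261/17=15.35) > A (125/26=4.81) > C (92/31=2.97) > B (22/28=0.79)
Fill: take D (17 @ 261) → take A (26 @ 125) → take 19/31 of C → 56.39; 62/62 used.
2 item(s) taken whole; one partial (take 19/31 of C).

2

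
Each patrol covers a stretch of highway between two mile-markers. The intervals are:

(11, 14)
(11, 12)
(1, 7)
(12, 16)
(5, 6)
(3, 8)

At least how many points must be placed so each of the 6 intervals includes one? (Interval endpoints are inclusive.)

2

By right end: [5,6]  [1,7]  [3,8]  [11,12]  [11,14]  [12,16]
[5,6] uncovered → point at 6; [11,12] uncovered → point at 12.
Points: 6, 12 (2 total).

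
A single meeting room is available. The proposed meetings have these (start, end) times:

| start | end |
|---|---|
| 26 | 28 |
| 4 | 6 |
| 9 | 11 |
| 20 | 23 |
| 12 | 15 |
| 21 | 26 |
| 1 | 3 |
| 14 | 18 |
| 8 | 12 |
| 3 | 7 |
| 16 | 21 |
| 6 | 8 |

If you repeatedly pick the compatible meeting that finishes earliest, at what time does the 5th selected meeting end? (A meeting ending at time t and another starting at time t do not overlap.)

Sorted by end: (1,3)  (4,6)  (3,7)  (6,8)  (9,11)  (8,12)  (12,15)  (14,18)  (16,21)  (20,23)  (21,26)  (26,28)
take (1,3); take (4,6); take (6,8); take (9,11); take (12,15); take (16,21); take (21,26); take (26,28).
Selected: (1,3) (4,6) (6,8) (9,11) (12,15) (16,21) (21,26) (26,28)

15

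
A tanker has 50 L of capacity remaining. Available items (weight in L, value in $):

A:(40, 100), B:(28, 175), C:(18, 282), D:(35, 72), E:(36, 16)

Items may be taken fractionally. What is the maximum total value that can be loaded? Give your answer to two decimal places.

467.00

Greedy by value/weight ratio, highest first.
Order: C (282/18=15.67) > B (175/28=6.25) > A (100/40=2.50) > D (72/35=2.06) > E (16/36=0.44)
Fill: take C (18 @ 282) → take B (28 @ 175) → take 4/40 of A → 10.00; 50/50 used.
Total value = 467.00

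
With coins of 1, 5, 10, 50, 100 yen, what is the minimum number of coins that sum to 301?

301 = 3×100 + 1×1
Total coins = 3 + 1 = 4

4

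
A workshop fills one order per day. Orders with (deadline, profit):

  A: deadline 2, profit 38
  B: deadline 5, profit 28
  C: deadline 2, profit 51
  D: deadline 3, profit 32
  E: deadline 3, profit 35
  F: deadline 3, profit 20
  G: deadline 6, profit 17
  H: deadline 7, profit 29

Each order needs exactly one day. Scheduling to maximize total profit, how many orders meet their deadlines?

Sort by profit descending; place each in the latest free slot ≤ its deadline.
Profit order: C=51 A=38 E=35 D=32 H=29 B=28 F=20 G=17
Assign: C→slot 2, A→slot 1, E→slot 3, D skipped, H→slot 7, B→slot 5, F skipped, G→slot 6.
Slots: [1:A] [2:C] [3:E] [5:B] [6:G] [7:H]
6 of 8 scheduled.

6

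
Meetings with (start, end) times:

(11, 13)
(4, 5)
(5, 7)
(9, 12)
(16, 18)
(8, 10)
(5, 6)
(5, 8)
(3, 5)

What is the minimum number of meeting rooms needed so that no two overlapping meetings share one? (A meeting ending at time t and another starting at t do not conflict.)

Count concurrent intervals with a sweep; the peak is the room count.
Events (time:±→running): 3:+→1 4:+→2 5:-→1 5:-→0 5:+→1 5:+→2 5:+→3 … peak 3.

3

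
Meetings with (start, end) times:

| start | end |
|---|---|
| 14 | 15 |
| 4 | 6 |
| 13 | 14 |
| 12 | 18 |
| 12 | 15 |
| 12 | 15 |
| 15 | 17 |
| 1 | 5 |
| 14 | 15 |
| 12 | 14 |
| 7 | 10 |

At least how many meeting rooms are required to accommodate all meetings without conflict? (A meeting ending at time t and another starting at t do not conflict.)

The answer is the maximum number of intervals overlapping at any instant.
Events (time:±→running): 1:+→1 4:+→2 5:-→1 6:-→0 7:+→1 10:-→0 12:+→1 12:+→2 12:+→3 12:+→4 13:+→5 … peak 5.

5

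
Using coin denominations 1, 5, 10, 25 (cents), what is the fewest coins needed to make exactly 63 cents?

6

63 = 2×25 + 1×10 + 3×1
Total coins = 2 + 1 + 3 = 6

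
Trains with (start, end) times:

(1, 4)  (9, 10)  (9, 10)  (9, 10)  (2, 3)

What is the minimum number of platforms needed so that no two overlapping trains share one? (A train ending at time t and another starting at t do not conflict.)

The answer is the maximum number of intervals overlapping at any instant.
starts: [1, 2, 9, 9, 9]
ends:   [3, 4, 10, 10, 10]
s1→1 s2→2 e3→1 e4→0 s9→1 s9→2 s9→3  — peak 3.

3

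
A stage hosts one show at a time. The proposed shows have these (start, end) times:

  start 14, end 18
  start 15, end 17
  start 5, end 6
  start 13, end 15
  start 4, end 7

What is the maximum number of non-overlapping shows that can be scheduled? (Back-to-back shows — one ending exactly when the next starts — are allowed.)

Sort by end time and greedily take each interval whose start is ≥ the last chosen end.
Sorted by end: (5,6)  (4,7)  (13,15)  (15,17)  (14,18)
take (5,6); take (13,15); take (15,17).
Selected 3 shows.

3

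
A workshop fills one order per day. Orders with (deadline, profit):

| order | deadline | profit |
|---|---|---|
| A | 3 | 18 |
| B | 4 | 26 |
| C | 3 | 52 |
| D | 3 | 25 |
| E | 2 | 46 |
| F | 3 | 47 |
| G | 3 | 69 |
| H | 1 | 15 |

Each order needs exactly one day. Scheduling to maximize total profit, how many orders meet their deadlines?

4

Sort by profit descending; place each in the latest free slot ≤ its deadline.
Profit order: G=69 C=52 F=47 E=46 B=26 D=25 A=18 H=15
Assign: G→slot 3, C→slot 2, F→slot 1, E skipped, B→slot 4, D skipped, A skipped, H skipped.
Slots: [1:F] [2:C] [3:G] [4:B]
4 of 8 scheduled.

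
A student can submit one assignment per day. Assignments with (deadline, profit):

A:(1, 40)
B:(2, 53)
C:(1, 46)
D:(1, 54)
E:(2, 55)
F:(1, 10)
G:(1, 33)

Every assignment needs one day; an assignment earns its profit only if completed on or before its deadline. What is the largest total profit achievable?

109

By profit: E(d2,55), D(d1,54), B(d2,53), C(d1,46), A(d1,40), G(d1,33), F(d1,10)
E→slot 2; D→slot 1; B skipped; C skipped; A skipped; G skipped; F skipped.
Profit = 54 + 55 = 109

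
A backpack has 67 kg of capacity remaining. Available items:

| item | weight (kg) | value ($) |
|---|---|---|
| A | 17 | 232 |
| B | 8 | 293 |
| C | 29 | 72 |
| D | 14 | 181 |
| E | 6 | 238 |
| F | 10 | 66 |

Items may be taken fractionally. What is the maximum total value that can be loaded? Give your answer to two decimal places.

Greedy by value/weight ratio, highest first.
Ratios (sorted): E 39.67, B 36.62, A 13.65, D 12.93, F 6.60, C 2.48
take E (6 @ 238); take B (8 @ 293); take A (17 @ 232); take D (14 @ 181); take F (10 @ 66); take 12/29 of C → 29.79. Capacity used 67/67.
Total value = 1039.79

1039.79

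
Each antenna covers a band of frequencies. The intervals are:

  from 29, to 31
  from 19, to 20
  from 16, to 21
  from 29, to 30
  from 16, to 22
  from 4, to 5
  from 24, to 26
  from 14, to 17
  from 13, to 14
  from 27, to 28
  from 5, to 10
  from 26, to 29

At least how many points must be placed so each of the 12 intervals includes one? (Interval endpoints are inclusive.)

6

Sort by right endpoint; whenever an interval is uncovered, place a point at its right end.
By right end: [4,5]  [5,10]  [13,14]  [14,17]  [19,20]  [16,21]  [16,22]  [24,26]  [27,28]  [26,29]  [29,30]  [29,31]
[4,5] uncovered → point at 5; [13,14] uncovered → point at 14; [19,20] uncovered → point at 20; [24,26] uncovered → point at 26; [27,28] uncovered → point at 28; [29,30] uncovered → point at 30.
Points: 5, 14, 20, 26, 28, 30 (6 total).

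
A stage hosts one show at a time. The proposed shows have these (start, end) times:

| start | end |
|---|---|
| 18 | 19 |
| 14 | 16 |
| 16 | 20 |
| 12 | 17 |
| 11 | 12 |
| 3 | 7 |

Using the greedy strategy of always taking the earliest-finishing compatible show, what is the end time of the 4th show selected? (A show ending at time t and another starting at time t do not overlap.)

Sort by end time and greedily take each interval whose start is ≥ the last chosen end.
Sorted by end: (3,7)  (11,12)  (14,16)  (12,17)  (18,19)  (16,20)
take (3,7); take (11,12); take (14,16); take (18,19).
Selected: (3,7) (11,12) (14,16) (18,19)

19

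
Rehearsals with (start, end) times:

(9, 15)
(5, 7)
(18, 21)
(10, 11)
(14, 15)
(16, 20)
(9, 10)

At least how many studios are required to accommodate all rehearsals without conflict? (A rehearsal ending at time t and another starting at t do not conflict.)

The answer is the maximum number of intervals overlapping at any instant.
starts: [5, 9, 9, 10, 14, 16, 18]
ends:   [7, 10, 11, 15, 15, 20, 21]
s5→1 e7→0 s9→1 s9→2  — peak 2.

2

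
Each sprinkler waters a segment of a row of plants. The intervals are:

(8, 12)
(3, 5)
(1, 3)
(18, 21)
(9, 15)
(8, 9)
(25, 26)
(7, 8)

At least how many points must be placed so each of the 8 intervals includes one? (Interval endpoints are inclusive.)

Sort by right endpoint; whenever an interval is uncovered, place a point at its right end.
By right end: [1,3]  [3,5]  [7,8]  [8,9]  [8,12]  [9,15]  [18,21]  [25,26]
[1,3] uncovered → point at 3; [7,8] uncovered → point at 8; [9,15] uncovered → point at 15; [18,21] uncovered → point at 21; [25,26] uncovered → point at 26.
Points: 3, 8, 15, 21, 26 (5 total).

5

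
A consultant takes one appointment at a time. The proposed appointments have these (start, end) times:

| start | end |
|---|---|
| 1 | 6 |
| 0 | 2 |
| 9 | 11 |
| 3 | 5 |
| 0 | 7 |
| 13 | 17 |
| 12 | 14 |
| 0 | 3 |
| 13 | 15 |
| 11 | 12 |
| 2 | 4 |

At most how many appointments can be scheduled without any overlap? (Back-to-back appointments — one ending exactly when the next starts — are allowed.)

Greedy by earliest finish: after sorting by end time, pick each interval compatible with the last pick.
Sorted by end: (0,2)  (0,3)  (2,4)  (3,5)  (1,6)  (0,7)  (9,11)  (11,12)  (12,14)  (13,15)  (13,17)
take (0,2); skip (0,3); take (2,4); skip (3,5); skip (1,6); take (9,11); take (11,12); take (12,14); skip (13,15).
Selected 5 appointments.

5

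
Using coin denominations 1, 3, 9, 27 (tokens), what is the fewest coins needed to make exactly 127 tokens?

127 = 4×27 + 2×9 + 1×1
Total coins = 4 + 2 + 1 = 7

7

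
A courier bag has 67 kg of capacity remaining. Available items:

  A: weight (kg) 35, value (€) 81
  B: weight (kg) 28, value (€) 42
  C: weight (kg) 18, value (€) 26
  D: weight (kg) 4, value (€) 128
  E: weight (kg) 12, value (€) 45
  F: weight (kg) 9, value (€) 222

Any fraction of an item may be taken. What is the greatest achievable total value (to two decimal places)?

Greedy by value/weight ratio, highest first.
Ratios (sorted): D 32.00, F 24.67, E 3.75, A 2.31, B 1.50, C 1.44
take D (4 @ 128); take F (9 @ 222); take E (12 @ 45); take A (35 @ 81); take 7/28 of B → 10.50. Capacity used 67/67.
Total value = 486.50

486.50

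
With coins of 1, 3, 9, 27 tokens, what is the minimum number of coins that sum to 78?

6

Use the largest denomination that fits, subtract, and repeat.
78 = 2×27 + 2×9 + 2×3
Total coins = 2 + 2 + 2 = 6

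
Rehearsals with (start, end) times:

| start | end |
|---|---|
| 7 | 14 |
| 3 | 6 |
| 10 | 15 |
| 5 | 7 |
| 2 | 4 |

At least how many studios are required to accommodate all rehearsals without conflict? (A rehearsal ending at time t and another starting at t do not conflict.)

2

Events (time:±→running): 2:+→1 3:+→2 … peak 2.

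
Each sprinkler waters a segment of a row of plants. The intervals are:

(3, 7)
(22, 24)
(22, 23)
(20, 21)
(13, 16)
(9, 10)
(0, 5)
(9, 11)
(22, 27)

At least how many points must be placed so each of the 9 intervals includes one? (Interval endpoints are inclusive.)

5

By right end: [0,5]  [3,7]  [9,10]  [9,11]  [13,16]  [20,21]  [22,23]  [22,24]  [22,27]
[0,5] uncovered → point at 5; [9,10] uncovered → point at 10; [13,16] uncovered → point at 16; [20,21] uncovered → point at 21; [22,23] uncovered → point at 23.
Points: 5, 10, 16, 21, 23 (5 total).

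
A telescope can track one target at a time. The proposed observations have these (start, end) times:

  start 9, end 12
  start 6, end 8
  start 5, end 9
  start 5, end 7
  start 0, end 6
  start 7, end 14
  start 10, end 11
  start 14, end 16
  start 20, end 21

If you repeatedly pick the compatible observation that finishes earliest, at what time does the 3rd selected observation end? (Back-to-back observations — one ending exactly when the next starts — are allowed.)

Sorted by end: (0,6)  (5,7)  (6,8)  (5,9)  (10,11)  (9,12)  (7,14)  (14,16)  (20,21)
take (0,6); skip (5,7); take (6,8); take (10,11); skip (9,12); take (14,16); take (20,21).
Selected: (0,6) (6,8) (10,11) (14,16) (20,21)

11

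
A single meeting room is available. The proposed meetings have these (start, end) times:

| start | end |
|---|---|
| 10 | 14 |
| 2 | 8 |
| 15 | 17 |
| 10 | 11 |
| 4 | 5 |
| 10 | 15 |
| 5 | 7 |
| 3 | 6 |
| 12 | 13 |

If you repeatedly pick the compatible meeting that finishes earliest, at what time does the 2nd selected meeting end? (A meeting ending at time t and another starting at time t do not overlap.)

By end time: (4,5), (3,6), (5,7), (2,8), (10,11), (12,13), (10,14), (10,15), (15,17).
Pick (4,5); next start ≥ 5 → (5,7); next start ≥ 7 → (10,11); next start ≥ 11 → (12,13); next start ≥ 13 → (15,17).
Selected: (4,5) (5,7) (10,11) (12,13) (15,17)

7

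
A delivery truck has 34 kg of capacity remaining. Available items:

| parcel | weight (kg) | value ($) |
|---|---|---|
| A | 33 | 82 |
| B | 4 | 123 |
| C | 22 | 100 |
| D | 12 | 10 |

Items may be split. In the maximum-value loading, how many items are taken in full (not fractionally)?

2

Order: B (123/4=30.75) > C (100/22=4.55) > A (82/33=2.48) > D (10/12=0.83)
Fill: take B (4 @ 123) → take C (22 @ 100) → take 8/33 of A → 19.88; 34/34 used.
2 item(s) taken whole; one partial (take 8/33 of A).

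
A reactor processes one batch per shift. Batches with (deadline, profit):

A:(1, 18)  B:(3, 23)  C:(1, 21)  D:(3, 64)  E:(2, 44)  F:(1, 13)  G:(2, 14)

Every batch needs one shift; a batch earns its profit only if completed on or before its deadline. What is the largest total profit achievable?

Profit order: D=64 E=44 B=23 C=21 A=18 G=14 F=13
Assign: D→slot 3, E→slot 2, B→slot 1, C skipped, A skipped, G skipped, F skipped.
Slots: [1:B] [2:E] [3:D]
Profit = 23 + 44 + 64 = 131

131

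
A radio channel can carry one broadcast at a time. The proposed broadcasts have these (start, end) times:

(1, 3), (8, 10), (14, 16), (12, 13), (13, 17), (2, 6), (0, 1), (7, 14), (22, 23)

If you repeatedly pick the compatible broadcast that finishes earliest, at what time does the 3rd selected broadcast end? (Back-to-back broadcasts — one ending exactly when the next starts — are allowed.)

10

Sorted by end: (0,1)  (1,3)  (2,6)  (8,10)  (12,13)  (7,14)  (14,16)  (13,17)  (22,23)
take (0,1); take (1,3); take (8,10); take (12,13); skip (7,14); take (14,16); skip (13,17); take (22,23).
Selected: (0,1) (1,3) (8,10) (12,13) (14,16) (22,23)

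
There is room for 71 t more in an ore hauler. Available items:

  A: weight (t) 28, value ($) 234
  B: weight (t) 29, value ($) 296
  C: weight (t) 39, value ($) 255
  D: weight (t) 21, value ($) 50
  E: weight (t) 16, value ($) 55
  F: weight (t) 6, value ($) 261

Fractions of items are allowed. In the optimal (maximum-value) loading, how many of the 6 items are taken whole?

Order: F (261/6=43.50) > B (296/29=10.21) > A (234/28=8.36) > C (255/39=6.54) > E (55/16=3.44) > D (50/21=2.38)
Fill: take F (6 @ 261) → take B (29 @ 296) → take A (28 @ 234) → take 8/39 of C → 52.31; 71/71 used.
3 item(s) taken whole; one partial (take 8/39 of C).

3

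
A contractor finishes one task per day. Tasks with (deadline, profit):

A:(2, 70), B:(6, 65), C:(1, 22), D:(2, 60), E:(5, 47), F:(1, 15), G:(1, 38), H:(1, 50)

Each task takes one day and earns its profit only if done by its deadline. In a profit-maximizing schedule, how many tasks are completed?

4

Take jobs in profit order; each goes to the latest open slot no later than its deadline.
Profit order: A=70 B=65 D=60 H=50 E=47 G=38 C=22 F=15
Assign: A→slot 2, B→slot 6, D→slot 1, H skipped, E→slot 5, G skipped, C skipped, F skipped.
Slots: [1:D] [2:A] [5:E] [6:B]
4 of 8 scheduled.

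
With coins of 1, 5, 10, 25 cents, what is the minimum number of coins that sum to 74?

Use the largest denomination that fits, subtract, and repeat.
74 = 2×25 + 2×10 + 4×1
Total coins = 2 + 2 + 4 = 8

8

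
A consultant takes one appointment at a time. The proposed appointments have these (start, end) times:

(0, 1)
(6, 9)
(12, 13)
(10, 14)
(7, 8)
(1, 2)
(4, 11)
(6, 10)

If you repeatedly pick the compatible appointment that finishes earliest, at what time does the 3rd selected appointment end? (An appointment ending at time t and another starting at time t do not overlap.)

Greedy by earliest finish: after sorting by end time, pick each interval compatible with the last pick.
By end time: (0,1), (1,2), (7,8), (6,9), (6,10), (4,11), (12,13), (10,14).
Pick (0,1); next start ≥ 1 → (1,2); next start ≥ 2 → (7,8); next start ≥ 8 → (12,13).
Selected: (0,1) (1,2) (7,8) (12,13)

8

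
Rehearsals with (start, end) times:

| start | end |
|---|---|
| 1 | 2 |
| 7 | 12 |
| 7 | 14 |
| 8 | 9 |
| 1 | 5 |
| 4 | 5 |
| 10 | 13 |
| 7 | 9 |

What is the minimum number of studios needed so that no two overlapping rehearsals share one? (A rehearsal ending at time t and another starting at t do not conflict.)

The answer is the maximum number of intervals overlapping at any instant.
Events (time:±→running): 1:+→1 1:+→2 2:-→1 4:+→2 5:-→1 5:-→0 7:+→1 7:+→2 7:+→3 8:+→4 … peak 4.

4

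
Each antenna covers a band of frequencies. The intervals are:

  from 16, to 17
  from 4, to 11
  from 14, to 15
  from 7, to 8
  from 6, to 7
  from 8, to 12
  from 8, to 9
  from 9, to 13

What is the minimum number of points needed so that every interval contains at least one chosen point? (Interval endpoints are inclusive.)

By right end: [6,7]  [7,8]  [8,9]  [4,11]  [8,12]  [9,13]  [14,15]  [16,17]
[6,7] uncovered → point at 7; [8,9] uncovered → point at 9; [14,15] uncovered → point at 15; [16,17] uncovered → point at 17.
Points: 7, 9, 15, 17 (4 total).

4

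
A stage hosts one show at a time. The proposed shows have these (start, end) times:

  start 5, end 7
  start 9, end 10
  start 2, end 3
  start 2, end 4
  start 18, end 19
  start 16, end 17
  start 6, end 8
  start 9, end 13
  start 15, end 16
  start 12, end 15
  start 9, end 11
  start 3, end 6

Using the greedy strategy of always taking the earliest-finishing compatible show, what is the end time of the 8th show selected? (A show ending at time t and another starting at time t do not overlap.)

19

Sorted by end: (2,3)  (2,4)  (3,6)  (5,7)  (6,8)  (9,10)  (9,11)  (9,13)  (12,15)  (15,16)  (16,17)  (18,19)
take (2,3); skip (2,4); take (3,6); take (6,8); take (9,10); skip (9,11); take (12,15); take (15,16); take (16,17); take (18,19).
Selected: (2,3) (3,6) (6,8) (9,10) (12,15) (15,16) (16,17) (18,19)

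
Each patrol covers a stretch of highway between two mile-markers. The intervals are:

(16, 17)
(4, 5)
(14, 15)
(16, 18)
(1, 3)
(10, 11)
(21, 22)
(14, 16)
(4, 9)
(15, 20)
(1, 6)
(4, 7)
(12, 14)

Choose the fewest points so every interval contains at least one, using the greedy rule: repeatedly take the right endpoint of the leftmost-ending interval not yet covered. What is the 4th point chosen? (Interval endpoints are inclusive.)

Sorted: [1,3] [4,5] [1,6] [4,7] [4,9] [10,11] [12,14] [14,15] [14,16] [16,17] [16,18] [15,20] [21,22]
{[1,3]} hit by 3; {[4,5],[1,6],[4,7],[4,9]} hit by 5; {[10,11]} hit by 11; {[12,14],[14,15],[14,16]} hit by 14; {[16,17],[16,18],[15,20]} hit by 17; {[21,22]} hit by 22.
Points: 3, 5, 11, 14, 17, 22 (6 total).

14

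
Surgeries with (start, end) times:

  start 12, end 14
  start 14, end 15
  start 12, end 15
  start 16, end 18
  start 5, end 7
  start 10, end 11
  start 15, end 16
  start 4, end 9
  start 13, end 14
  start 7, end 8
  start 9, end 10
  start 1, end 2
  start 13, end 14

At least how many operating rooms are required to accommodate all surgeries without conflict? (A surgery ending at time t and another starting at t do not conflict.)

Events (time:±→running): 1:+→1 2:-→0 4:+→1 5:+→2 7:-→1 7:+→2 8:-→1 9:-→0 9:+→1 10:-→0 10:+→1 11:-→0 12:+→1 12:+→2 13:+→3 13:+→4 … peak 4.

4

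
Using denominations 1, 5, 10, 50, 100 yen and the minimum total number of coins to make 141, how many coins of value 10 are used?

4

Greedy: take as many of the largest coin as possible, then repeat with the remainder.
141 = 1×100 + 4×10 + 1×1
Count of 10: 4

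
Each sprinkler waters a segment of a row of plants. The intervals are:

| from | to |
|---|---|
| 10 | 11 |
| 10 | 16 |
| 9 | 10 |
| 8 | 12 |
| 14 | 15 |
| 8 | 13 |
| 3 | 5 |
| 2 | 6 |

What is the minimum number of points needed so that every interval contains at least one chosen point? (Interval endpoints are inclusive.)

By right end: [3,5]  [2,6]  [9,10]  [10,11]  [8,12]  [8,13]  [14,15]  [10,16]
[3,5] uncovered → point at 5; [9,10] uncovered → point at 10; [14,15] uncovered → point at 15.
Points: 5, 10, 15 (3 total).

3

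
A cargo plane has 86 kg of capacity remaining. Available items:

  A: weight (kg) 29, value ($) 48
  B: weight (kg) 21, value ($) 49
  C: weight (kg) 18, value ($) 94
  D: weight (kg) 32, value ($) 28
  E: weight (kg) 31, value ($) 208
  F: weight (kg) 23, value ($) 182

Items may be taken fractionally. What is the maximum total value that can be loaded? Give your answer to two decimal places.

516.67

Greedy by value/weight ratio, highest first.
Order: F (182/23=7.91) > E (208/31=6.71) > C (94/18=5.22) > B (49/21=2.33) > A (48/29=1.66) > D (28/32=0.88)
Fill: take F (23 @ 182) → take E (31 @ 208) → take C (18 @ 94) → take 14/21 of B → 32.67; 86/86 used.
Total value = 516.67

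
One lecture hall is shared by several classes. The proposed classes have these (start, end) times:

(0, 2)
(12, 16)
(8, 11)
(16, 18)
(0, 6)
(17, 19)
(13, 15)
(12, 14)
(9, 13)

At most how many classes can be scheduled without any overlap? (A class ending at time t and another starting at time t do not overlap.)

4

Sort by end time and greedily take each interval whose start is ≥ the last chosen end.
By end time: (0,2), (0,6), (8,11), (9,13), (12,14), (13,15), (12,16), (16,18), (17,19).
Pick (0,2); next start ≥ 2 → (8,11); next start ≥ 11 → (12,14); next start ≥ 14 → (16,18).
Selected 4 classes.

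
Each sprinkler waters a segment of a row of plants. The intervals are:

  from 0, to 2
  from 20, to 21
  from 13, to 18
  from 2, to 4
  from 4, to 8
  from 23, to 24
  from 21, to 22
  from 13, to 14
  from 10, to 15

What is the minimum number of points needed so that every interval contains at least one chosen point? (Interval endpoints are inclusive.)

5

Process intervals by earliest right end; each time one isn't hit yet, stab at its right endpoint.
Sorted: [0,2] [2,4] [4,8] [13,14] [10,15] [13,18] [20,21] [21,22] [23,24]
{[0,2],[2,4]} hit by 2; {[4,8]} hit by 8; {[13,14],[10,15],[13,18]} hit by 14; {[20,21],[21,22]} hit by 21; {[23,24]} hit by 24.
Points: 2, 8, 14, 21, 24 (5 total).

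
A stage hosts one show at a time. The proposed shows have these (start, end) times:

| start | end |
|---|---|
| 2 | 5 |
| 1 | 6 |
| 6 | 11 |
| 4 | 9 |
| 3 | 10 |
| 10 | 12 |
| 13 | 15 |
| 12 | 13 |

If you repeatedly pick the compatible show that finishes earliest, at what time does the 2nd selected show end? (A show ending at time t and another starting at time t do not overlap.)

By end time: (2,5), (1,6), (4,9), (3,10), (6,11), (10,12), (12,13), (13,15).
Pick (2,5); next start ≥ 5 → (6,11); next start ≥ 11 → (12,13); next start ≥ 13 → (13,15).
Selected: (2,5) (6,11) (12,13) (13,15)

11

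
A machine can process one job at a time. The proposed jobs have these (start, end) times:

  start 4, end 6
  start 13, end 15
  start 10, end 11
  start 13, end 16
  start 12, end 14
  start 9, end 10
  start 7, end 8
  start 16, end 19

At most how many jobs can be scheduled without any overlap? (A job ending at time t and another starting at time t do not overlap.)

Sort by end time and greedily take each interval whose start is ≥ the last chosen end.
Sorted by end: (4,6)  (7,8)  (9,10)  (10,11)  (12,14)  (13,15)  (13,16)  (16,19)
take (4,6); take (7,8); take (9,10); take (10,11); take (12,14); take (16,19).
Selected 6 jobs.

6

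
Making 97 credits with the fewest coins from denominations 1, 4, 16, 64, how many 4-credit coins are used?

0

Greedy: take as many of the largest coin as possible, then repeat with the remainder.
97 = 1×64 + 2×16 + 1×1
Count of 4: 0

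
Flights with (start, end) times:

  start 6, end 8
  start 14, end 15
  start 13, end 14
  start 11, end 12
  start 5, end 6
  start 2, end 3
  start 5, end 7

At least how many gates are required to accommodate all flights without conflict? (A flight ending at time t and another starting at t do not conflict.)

Count concurrent intervals with a sweep; the peak is the room count.
starts: [2, 5, 5, 6, 11, 13, 14]
ends:   [3, 6, 7, 8, 12, 14, 15]
s2→1 e3→0 s5→1 s5→2  — peak 2.

2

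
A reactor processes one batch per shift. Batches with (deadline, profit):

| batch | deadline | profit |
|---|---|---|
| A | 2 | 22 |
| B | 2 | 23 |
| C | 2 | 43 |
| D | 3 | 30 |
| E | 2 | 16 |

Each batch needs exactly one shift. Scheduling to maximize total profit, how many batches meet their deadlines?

Take jobs in profit order; each goes to the latest open slot no later than its deadline.
By profit: C(d2,43), D(d3,30), B(d2,23), A(d2,22), E(d2,16)
C→slot 2; D→slot 3; B→slot 1; A skipped; E skipped.
3 of 5 scheduled.

3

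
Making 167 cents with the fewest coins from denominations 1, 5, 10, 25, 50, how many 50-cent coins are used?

3

Greedy: take as many of the largest coin as possible, then repeat with the remainder.
167 = 3×50 + 1×10 + 1×5 + 2×1
Count of 50: 3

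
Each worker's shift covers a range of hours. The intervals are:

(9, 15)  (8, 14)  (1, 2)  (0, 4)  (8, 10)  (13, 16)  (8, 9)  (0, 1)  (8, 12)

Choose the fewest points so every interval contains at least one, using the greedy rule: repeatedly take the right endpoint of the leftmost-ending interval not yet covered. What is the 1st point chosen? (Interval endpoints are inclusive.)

Sort by right endpoint; whenever an interval is uncovered, place a point at its right end.
By right end: [0,1]  [1,2]  [0,4]  [8,9]  [8,10]  [8,12]  [8,14]  [9,15]  [13,16]
[0,1] uncovered → point at 1; [8,9] uncovered → point at 9; [13,16] uncovered → point at 16.
Points: 1, 9, 16 (3 total).

1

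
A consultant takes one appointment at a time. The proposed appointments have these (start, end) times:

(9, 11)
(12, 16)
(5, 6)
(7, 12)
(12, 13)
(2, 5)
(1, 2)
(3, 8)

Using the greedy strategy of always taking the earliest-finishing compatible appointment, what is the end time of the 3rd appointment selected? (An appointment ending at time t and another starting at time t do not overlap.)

6

Order by finish time; keep every interval that doesn't clash with the previous kept one.
Sorted by end: (1,2)  (2,5)  (5,6)  (3,8)  (9,11)  (7,12)  (12,13)  (12,16)
take (1,2); take (2,5); take (5,6); skip (3,8); take (9,11); take (12,13).
Selected: (1,2) (2,5) (5,6) (9,11) (12,13)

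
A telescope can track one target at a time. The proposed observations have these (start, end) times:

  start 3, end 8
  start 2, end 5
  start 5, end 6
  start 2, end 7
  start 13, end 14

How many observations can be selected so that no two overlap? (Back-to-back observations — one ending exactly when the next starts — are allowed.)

3

Greedy by earliest finish: after sorting by end time, pick each interval compatible with the last pick.
By end time: (2,5), (5,6), (2,7), (3,8), (13,14).
Pick (2,5); next start ≥ 5 → (5,6); next start ≥ 6 → (13,14).
Selected 3 observations.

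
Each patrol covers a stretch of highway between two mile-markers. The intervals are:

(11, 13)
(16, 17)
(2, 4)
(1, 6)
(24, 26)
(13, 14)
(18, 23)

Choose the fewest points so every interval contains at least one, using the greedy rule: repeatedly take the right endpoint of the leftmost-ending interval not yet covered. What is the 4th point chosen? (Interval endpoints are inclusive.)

23

Sort by right endpoint; whenever an interval is uncovered, place a point at its right end.
Sorted: [2,4] [1,6] [11,13] [13,14] [16,17] [18,23] [24,26]
{[2,4],[1,6]} hit by 4; {[11,13],[13,14]} hit by 13; {[16,17]} hit by 17; {[18,23]} hit by 23; {[24,26]} hit by 26.
Points: 4, 13, 17, 23, 26 (5 total).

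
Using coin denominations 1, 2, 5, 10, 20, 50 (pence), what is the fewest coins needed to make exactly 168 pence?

7

168 − 3×50→18 − 1×10→8 − 1×5→3 − 1×2→1 − 1×1→0
Total coins = 3 + 1 + 1 + 1 + 1 = 7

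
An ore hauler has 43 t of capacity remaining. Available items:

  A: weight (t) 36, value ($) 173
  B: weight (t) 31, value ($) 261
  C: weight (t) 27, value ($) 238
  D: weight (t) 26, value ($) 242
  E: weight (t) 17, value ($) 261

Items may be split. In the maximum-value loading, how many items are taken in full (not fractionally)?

Order: E (261/17=15.35) > D (242/26=9.31) > C (238/27=8.81) > B (261/31=8.42) > A (173/36=4.81)
Fill: take E (17 @ 261) → take D (26 @ 242); 43/43 used.
2 item(s) taken whole.

2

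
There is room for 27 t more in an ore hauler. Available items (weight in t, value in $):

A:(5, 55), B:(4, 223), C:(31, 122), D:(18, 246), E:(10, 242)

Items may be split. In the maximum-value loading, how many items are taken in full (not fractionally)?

2

Greedy by value/weight ratio, highest first.
Order: B (223/4=55.75) > E (242/10=24.20) > D (246/18=13.67) > A (55/5=11.00) > C (122/31=3.94)
Fill: take B (4 @ 223) → take E (10 @ 242) → take 13/18 of D → 177.67; 27/27 used.
2 item(s) taken whole; one partial (take 13/18 of D).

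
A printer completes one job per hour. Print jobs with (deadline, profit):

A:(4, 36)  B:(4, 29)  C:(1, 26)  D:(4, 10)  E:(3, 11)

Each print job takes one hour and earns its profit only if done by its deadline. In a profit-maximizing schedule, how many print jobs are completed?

4

By profit: A(d4,36), B(d4,29), C(d1,26), E(d3,11), D(d4,10)
A→slot 4; B→slot 3; C→slot 1; E→slot 2; D skipped.
4 of 5 scheduled.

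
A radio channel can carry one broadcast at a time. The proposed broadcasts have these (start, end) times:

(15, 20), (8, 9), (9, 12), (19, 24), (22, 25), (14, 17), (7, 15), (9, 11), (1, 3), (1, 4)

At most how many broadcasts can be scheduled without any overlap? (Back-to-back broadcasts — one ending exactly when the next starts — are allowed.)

5

Greedy by earliest finish: after sorting by end time, pick each interval compatible with the last pick.
By end time: (1,3), (1,4), (8,9), (9,11), (9,12), (7,15), (14,17), (15,20), (19,24), (22,25).
Pick (1,3); next start ≥ 3 → (8,9); next start ≥ 9 → (9,11); next start ≥ 11 → (14,17); next start ≥ 17 → (19,24).
Selected 5 broadcasts.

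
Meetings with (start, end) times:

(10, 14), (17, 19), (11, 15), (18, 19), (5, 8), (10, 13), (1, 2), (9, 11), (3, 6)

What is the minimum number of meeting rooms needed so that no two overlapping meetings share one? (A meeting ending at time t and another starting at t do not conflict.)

3

Count concurrent intervals with a sweep; the peak is the room count.
Events (time:±→running): 1:+→1 2:-→0 3:+→1 5:+→2 6:-→1 8:-→0 9:+→1 10:+→2 10:+→3 … peak 3.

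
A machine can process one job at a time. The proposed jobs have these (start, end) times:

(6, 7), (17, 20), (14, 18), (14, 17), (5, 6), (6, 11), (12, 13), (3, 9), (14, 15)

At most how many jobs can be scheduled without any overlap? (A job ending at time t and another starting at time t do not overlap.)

5

Sort by end time and greedily take each interval whose start is ≥ the last chosen end.
Sorted by end: (5,6)  (6,7)  (3,9)  (6,11)  (12,13)  (14,15)  (14,17)  (14,18)  (17,20)
take (5,6); take (6,7); skip (3,9); skip (6,11); take (12,13); take (14,15); skip (14,17); take (17,20).
Selected 5 jobs.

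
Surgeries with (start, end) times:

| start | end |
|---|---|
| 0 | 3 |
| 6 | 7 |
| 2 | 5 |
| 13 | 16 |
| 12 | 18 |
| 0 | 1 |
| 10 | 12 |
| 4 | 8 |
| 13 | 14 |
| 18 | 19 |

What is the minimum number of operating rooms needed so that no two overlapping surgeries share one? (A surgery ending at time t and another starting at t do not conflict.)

3

Events (time:±→running): 0:+→1 0:+→2 1:-→1 2:+→2 3:-→1 4:+→2 5:-→1 6:+→2 7:-→1 8:-→0 10:+→1 12:-→0 12:+→1 13:+→2 13:+→3 … peak 3.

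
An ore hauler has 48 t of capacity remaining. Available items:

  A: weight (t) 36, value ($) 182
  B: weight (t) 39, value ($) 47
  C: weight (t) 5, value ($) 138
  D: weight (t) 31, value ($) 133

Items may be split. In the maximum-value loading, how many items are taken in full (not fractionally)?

2

Sort by value per unit weight and fill in that order.
Order: C (138/5=27.60) > A (182/36=5.06) > D (133/31=4.29) > B (47/39=1.21)
Fill: take C (5 @ 138) → take A (36 @ 182) → take 7/31 of D → 30.03; 48/48 used.
2 item(s) taken whole; one partial (take 7/31 of D).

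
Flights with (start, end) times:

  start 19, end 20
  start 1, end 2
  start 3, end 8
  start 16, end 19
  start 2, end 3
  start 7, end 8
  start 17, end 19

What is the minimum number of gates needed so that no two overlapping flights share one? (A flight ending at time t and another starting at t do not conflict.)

starts: [1, 2, 3, 7, 16, 17, 19]
ends:   [2, 3, 8, 8, 19, 19, 20]
s1→1 e2→0 s2→1 e3→0 s3→1 s7→2  — peak 2.

2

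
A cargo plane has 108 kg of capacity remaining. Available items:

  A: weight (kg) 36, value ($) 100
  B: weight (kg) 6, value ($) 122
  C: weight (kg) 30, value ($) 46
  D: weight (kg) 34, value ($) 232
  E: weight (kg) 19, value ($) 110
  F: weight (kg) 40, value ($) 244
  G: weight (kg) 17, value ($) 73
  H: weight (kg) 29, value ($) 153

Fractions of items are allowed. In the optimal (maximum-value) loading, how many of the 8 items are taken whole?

4

Order: B (122/6=20.33) > D (232/34=6.82) > F (244/40=6.10) > E (110/19=5.79) > H (153/29=5.28) > G (73/17=4.29) > A (100/36=2.78) > C (46/30=1.53)
Fill: take B (6 @ 122) → take D (34 @ 232) → take F (40 @ 244) → take E (19 @ 110) → take 9/29 of H → 47.48; 108/108 used.
4 item(s) taken whole; one partial (take 9/29 of H).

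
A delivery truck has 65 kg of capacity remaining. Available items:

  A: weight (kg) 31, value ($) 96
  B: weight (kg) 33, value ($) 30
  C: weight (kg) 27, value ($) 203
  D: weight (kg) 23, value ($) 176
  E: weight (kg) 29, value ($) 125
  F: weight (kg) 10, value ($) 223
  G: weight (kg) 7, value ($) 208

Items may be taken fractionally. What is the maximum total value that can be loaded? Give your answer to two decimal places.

Sort by value per unit weight and fill in that order.
Ratios (sorted): G 29.71, F 22.30, D 7.65, C 7.52, E 4.31, A 3.10, B 0.91
take G (7 @ 208); take F (10 @ 223); take D (23 @ 176); take 25/27 of C → 187.96. Capacity used 65/65.
Total value = 794.96

794.96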